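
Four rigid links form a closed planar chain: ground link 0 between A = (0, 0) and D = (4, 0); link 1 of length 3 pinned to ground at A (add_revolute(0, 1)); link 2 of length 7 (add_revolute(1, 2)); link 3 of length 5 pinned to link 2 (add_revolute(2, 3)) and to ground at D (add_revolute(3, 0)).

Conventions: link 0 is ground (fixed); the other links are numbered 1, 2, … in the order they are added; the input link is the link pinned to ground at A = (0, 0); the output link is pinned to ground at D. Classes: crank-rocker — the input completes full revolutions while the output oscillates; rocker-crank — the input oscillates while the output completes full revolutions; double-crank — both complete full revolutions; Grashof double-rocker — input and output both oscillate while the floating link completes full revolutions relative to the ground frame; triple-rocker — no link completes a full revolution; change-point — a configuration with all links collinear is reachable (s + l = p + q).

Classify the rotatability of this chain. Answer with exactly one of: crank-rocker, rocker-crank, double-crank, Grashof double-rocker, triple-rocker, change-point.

lengths: ground=4, input=3, coupler=7, output=5
sorted: s=3 (shortest), l=7 (longest), p+q=9
s + l = 10 vs p + q = 9
s + l > p + q → non-Grashof → no link fully rotates → triple-rocker

triple-rocker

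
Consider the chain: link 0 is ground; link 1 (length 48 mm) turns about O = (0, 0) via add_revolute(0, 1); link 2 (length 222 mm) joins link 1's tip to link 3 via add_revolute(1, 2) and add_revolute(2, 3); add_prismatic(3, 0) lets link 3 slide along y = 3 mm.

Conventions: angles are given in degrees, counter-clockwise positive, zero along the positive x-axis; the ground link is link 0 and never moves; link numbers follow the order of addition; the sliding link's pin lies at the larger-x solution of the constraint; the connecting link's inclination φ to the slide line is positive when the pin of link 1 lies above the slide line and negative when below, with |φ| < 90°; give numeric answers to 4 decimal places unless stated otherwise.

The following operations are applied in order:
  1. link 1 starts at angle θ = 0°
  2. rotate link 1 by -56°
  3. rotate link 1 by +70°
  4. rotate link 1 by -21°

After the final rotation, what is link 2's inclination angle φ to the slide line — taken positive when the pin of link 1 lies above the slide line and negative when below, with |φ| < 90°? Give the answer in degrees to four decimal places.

geometry: r = 48 mm, L = 222 mm, e = 3 mm; θ starts at 0°
rotate link 1 by -56°: θ ← 0° -56° = -56°
rotate link 1 by +70°: θ ← -56° +70° = 14°
rotate link 1 by -21°: θ ← 14° -21° = -7°
h = r sin θ − e = -5.849728 − 3 = -8.849728
sin φ = h / L = -8.849728 / 222 = -0.03986364
φ = arcsin(-0.03986364) = -2.284624°

-2.2846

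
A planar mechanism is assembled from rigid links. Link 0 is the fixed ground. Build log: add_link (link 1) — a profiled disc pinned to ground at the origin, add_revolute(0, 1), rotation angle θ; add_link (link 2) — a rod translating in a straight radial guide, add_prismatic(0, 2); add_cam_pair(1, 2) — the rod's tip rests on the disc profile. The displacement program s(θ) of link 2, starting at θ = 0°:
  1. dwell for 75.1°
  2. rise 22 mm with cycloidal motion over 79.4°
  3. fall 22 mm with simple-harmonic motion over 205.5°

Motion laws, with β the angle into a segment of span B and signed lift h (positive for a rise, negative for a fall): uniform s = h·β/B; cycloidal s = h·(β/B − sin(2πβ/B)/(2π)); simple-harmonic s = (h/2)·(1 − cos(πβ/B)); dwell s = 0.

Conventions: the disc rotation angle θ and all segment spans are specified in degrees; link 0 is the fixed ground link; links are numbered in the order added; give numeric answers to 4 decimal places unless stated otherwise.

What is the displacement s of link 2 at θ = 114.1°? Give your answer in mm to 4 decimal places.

seg 1 [0°–75.1°] dwell: s stays 0.0000
seg 2 [75.1°–154.5°] cycloidal, h=22: θ=114.1° here. β=39, B=79.4. 22·(0.4912 − sin(2π·0.4912)/(2π)) = 10.6122 → s = 10.6122

10.6122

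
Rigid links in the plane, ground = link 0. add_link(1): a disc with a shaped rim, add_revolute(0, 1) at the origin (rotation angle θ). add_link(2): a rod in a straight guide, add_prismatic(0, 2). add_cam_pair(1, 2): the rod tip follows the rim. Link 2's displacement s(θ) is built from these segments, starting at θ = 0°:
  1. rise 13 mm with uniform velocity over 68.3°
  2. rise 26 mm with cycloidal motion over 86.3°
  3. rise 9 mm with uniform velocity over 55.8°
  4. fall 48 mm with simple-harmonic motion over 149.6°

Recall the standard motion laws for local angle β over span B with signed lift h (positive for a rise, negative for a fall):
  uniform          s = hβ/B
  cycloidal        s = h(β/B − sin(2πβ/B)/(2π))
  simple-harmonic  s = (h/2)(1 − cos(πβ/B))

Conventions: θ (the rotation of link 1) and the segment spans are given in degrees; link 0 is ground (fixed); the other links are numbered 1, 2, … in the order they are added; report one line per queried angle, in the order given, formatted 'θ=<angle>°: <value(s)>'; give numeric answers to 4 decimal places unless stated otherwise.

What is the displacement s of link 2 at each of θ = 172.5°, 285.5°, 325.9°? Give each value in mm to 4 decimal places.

segment 1 (0° to 68.3°, uniform, h = 13) is passed completely: s = 0.0000 + (13) = 13.0000
segment 2 (68.3° to 154.6°, cycloidal, h = 26) is passed completely: s = 13.0000 + (26) = 39.0000
θ = 172.5° falls in segment 3 (154.6° to 210.4°, uniform, h = 9): β = 172.5 − 154.6 = 17.9°, B = 55.8°; Δs = 9·17.9/55.8 = 2.8871; s = 39.0000 + 2.8871 = 41.8871
segment 3 (154.6° to 210.4°, uniform, h = 9) is passed completely: s = 39.0000 + (9) = 48.0000
θ = 285.5° falls in segment 4 (210.4° to 360°, simple-harmonic, h = -48): β = 285.5 − 210.4 = 75.1°, B = 149.6°; Δs = -48/2·(1 − cos(π·0.5020)) = -24.1512; s = 48.0000 − 24.1512 = 23.8488
θ = 325.9° falls in segment 4 (210.4° to 360°, simple-harmonic, h = -48): β = 325.9 − 210.4 = 115.5°, B = 149.6°; Δs = -48/2·(1 − cos(π·0.7721)) = -42.1049; s = 48.0000 − 42.1049 = 5.8951

θ=172.5°: 41.8871
θ=285.5°: 23.8488
θ=325.9°: 5.8951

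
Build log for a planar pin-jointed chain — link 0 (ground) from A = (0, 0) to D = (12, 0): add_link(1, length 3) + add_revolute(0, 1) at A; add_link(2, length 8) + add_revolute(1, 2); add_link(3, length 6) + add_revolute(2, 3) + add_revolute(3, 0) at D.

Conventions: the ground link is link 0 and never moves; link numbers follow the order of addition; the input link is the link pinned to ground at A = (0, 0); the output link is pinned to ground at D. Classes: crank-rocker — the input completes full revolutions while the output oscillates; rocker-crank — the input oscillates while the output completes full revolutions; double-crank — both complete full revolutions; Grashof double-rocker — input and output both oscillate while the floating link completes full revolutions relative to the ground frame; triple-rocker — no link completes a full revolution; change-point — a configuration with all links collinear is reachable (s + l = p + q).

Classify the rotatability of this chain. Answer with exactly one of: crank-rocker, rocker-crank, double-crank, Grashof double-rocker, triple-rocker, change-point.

lengths: ground=12, input=3, coupler=8, output=6
sorted: s=3 (shortest), l=12 (longest), p+q=14
s + l = 15 vs p + q = 14
s + l > p + q → non-Grashof → no link fully rotates → triple-rocker

triple-rocker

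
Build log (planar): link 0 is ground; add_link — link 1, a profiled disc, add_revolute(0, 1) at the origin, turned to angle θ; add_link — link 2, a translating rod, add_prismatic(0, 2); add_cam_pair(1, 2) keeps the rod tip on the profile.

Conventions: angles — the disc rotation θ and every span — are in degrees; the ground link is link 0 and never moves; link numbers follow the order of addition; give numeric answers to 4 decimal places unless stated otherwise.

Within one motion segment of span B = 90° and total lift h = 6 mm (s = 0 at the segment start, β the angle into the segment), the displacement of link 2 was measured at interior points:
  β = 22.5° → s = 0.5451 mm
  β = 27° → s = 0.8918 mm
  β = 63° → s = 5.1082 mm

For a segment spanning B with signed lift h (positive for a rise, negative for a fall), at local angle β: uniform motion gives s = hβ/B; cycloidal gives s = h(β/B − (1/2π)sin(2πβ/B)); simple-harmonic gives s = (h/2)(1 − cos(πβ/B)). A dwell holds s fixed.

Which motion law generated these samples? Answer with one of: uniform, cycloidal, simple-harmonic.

candidates at β/B = r: uniform s = h·r (linear in β); cycloidal s = h·(r − sin(2πr)/(2π)); simple-harmonic s = (h/2)(1 − cos(πr))
β=22.5°: printed 0.5451 | uniform 1.5000, cycloidal 0.5451, simple-harmonic 0.8787
β=27°: printed 0.8918 | uniform 1.8000, cycloidal 0.8918, simple-harmonic 1.2366
β=63°: printed 5.1082 | uniform 4.2000, cycloidal 5.1082, simple-harmonic 4.7634
only one law matches every sample → cycloidal

cycloidal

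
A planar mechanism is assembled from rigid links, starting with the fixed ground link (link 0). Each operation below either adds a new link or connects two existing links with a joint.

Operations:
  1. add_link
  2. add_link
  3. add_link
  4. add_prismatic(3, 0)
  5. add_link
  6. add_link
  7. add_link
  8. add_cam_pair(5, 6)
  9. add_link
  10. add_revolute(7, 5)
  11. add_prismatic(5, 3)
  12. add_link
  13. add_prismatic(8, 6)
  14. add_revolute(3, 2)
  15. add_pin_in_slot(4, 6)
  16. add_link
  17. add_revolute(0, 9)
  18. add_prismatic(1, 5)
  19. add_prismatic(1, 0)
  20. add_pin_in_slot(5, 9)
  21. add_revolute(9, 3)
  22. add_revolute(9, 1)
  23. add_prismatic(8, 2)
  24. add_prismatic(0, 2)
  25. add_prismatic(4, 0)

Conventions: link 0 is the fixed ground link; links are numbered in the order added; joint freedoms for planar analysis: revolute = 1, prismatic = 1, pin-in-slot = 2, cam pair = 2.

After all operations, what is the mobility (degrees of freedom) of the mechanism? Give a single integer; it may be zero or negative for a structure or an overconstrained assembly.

ground; <1,0,0>
#1 <2,0,0>
#2 <3,0,0>
#3 <4,0,0>
P:3↔0 J1 <4,1,0>
#4 <5,1,0>
#5 <6,1,0>
#6 <7,1,0>
C:5↔6 J2 <7,1,1>
#7 <8,1,1>
R:7↔5 J1 <8,2,1>
P:5↔3 J1 <8,3,1>
#8 <9,3,1>
P:8↔6 J1 <9,4,1>
R:3↔2 J1 <9,5,1>
PS:4↔6 J2 <9,5,2>
#9 <10,5,2>
R:0↔9 J1 <10,6,2>
P:1↔5 J1 <10,7,2>
P:1↔0 J1 <10,8,2>
PS:5↔9 J2 <10,8,3>
R:9↔3 J1 <10,9,3>
R:9↔1 J1 <10,10,3>
P:8↔2 J1 <10,11,3>
P:0↔2 J1 <10,12,3>
P:4↔0 J1 <10,13,3>
3×9 − 2×13 − 1×3 = -2

M = -2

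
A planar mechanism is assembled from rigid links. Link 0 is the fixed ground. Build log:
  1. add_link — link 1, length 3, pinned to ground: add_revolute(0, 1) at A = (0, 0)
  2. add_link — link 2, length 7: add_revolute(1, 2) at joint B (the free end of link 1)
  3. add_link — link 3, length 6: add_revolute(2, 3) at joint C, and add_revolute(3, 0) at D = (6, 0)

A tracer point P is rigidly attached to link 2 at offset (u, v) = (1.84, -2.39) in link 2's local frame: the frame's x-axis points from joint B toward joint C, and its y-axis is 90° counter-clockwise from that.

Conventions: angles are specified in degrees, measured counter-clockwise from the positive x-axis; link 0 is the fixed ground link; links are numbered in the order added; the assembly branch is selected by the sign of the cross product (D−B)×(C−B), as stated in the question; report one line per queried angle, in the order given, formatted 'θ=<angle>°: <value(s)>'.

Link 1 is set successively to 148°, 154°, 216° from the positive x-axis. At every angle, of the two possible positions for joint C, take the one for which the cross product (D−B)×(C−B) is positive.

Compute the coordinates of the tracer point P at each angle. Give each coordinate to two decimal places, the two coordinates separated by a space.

A=(0,0), D=(6.00,0)
θ=148°: B = A + 3.00·(cos148°, sin148°) = (-2.5441, 1.5898)
θ=148°: |BD| = 8.6908
θ=148°: circle(B,7.00) ∩ circle(D,6.00): a=5.0933, h=4.8019
θ=148°:   candidates: C₊=(3.3416,5.3789) cross=41.732; C₋=(1.5848,-4.0628) cross=-41.732
θ=148°:   branch + wants cross > 0 → take C=(3.3416,5.3789) (cross=41.732)
θ=148°: ex = (C−B)/|BC| = (0.8408,0.5413); ey = (-0.5413,0.8408)
θ=148°: P = B + 1.84·ex + -2.39·ey = (0.2967,0.5762)
θ=154°: B = A + 3.00·(cos154°, sin154°) = (-2.6964, 1.3151)
θ=154°: |BD| = 8.7953
θ=154°: circle(B,7.00) ∩ circle(D,6.00): a=5.1367, h=4.7555
θ=154°:   candidates: C₊=(3.0936,5.2491) cross=41.826; C₋=(1.6715,-4.1550) cross=-41.826
θ=154°:   branch + wants cross > 0 → take C=(3.0936,5.2491) (cross=41.826)
θ=154°: ex = (C−B)/|BC| = (0.8271,0.5620); ey = (-0.5620,0.8271)
θ=154°: P = B + 1.84·ex + -2.39·ey = (0.1687,0.3723)
θ=216°: B = A + 3.00·(cos216°, sin216°) = (-2.4271, -1.7634)
θ=216°: |BD| = 8.6096
θ=216°: circle(B,7.00) ∩ circle(D,6.00): a=5.0598, h=4.8372
θ=216°:   candidates: C₊=(1.5347,4.0076) cross=41.647; C₋=(3.5162,-5.4617) cross=-41.647
θ=216°:   branch + wants cross > 0 → take C=(1.5347,4.0076) (cross=41.647)
θ=216°: ex = (C−B)/|BC| = (0.5660,0.8244); ey = (-0.8244,0.5660)
θ=216°: P = B + 1.84·ex + -2.39·ey = (0.5847,-1.5991)

θ=148°: 0.30 0.58
θ=154°: 0.17 0.37
θ=216°: 0.58 -1.60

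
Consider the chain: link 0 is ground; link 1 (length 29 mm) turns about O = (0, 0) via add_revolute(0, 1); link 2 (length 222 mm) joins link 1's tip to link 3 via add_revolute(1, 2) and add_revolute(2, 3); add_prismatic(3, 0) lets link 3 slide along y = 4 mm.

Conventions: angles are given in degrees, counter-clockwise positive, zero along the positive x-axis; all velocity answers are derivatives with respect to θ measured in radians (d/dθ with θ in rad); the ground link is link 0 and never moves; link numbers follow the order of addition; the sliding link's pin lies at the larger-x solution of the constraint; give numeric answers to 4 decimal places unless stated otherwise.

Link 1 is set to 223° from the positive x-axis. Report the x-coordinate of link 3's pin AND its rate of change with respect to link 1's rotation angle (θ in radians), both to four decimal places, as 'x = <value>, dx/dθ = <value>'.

geometry: r = 29 mm, L = 222 mm, e = 4 mm
crank pin P = (r cos θ, r sin θ) = (-21.209257, -19.777952)
h = r sin θ − e = -19.777952 − 4 = -23.777952
x = r cos θ + √(L² − h²) = -21.209257 + 220.722924 = 199.513666
dx/dθ = −r sin θ − h·r cos θ/√(L² − h²) (θ in radians; h = -23.777952) = 17.493130

x = 199.5137, dx/dθ = 17.4931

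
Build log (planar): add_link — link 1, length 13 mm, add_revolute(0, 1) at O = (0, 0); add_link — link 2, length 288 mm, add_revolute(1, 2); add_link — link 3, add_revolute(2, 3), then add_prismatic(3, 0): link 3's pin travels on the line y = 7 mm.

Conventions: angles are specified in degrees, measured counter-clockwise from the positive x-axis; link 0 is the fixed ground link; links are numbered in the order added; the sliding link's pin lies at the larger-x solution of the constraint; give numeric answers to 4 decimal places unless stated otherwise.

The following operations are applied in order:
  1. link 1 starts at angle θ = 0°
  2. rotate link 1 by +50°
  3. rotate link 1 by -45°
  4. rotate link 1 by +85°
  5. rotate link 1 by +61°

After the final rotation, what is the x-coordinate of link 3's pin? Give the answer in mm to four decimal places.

geometry: r = 13 mm, L = 288 mm, e = 7 mm; θ starts at 0°
rotate link 1 by +50°: θ ← 0° +50° = 50°
rotate link 1 by -45°: θ ← 50° -45° = 5°
rotate link 1 by +85°: θ ← 5° +85° = 90°
rotate link 1 by +61°: θ ← 90° +61° = 151°
crank pin P = (r cos θ, r sin θ) = (-11.370056, 6.302525)
h = r sin θ − e = 6.302525 − 7 = -0.697475
x = r cos θ + √(L² − h²) = -11.370056 + 287.999155 = 276.629099

276.6291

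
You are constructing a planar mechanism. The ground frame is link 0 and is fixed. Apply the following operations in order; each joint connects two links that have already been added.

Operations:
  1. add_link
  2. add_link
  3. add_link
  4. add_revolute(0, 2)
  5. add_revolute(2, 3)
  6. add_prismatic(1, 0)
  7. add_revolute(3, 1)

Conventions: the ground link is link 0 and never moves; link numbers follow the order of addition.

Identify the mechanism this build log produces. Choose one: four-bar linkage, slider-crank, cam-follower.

links: 4 (incl. ground); joints: 3 revolute, 1 prismatic, 0 higher (cam) pair, forming one closed loop
4 links, 3 revolutes + 1 prismatic in one loop → slider-crank

slider-crank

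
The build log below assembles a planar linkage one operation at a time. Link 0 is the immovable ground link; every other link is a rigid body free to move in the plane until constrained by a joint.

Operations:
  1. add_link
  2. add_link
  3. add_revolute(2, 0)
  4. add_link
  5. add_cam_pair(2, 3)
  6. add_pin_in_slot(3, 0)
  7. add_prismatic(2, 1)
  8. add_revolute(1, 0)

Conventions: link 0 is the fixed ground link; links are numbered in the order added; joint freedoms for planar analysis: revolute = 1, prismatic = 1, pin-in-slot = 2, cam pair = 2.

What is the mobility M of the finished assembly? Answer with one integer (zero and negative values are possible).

L=1 J1=0 J2=0
add link → L=2 J1=0 J2=0
add link → L=3 J1=0 J2=0
R@2,0 dof=1 J1 → L=3 J1=1 J2=0
add link → L=4 J1=1 J2=0
C@2,3 dof=2 J2 → L=4 J1=1 J2=1
PS@3,0 dof=2 J2 → L=4 J1=1 J2=2
P@2,1 dof=1 J1 → L=4 J1=2 J2=2
R@1,0 dof=1 J1 → L=4 J1=3 J2=2
M=3(L−1)−2J1−J2=3·3−2·3−2=1

M = 1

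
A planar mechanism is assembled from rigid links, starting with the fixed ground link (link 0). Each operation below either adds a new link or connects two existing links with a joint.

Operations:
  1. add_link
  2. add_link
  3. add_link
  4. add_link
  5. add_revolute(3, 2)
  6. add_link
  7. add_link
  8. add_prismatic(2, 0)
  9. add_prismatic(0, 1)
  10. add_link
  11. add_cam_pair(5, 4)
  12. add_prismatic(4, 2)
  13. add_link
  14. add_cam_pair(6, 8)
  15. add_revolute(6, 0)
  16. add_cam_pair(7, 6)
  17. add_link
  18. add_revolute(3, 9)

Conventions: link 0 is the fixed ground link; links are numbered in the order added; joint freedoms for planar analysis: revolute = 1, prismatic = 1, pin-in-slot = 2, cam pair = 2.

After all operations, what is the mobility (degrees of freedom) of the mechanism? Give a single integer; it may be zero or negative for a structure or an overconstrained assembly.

(L,J1,J2)=(1,0,0); link0 fixed
link1: (2,0,0)
link2: (3,0,0)
link3: (4,0,0)
link4: (5,0,0)
R 3-2 [J1]: (5,1,0)
link5: (6,1,0)
link6: (7,1,0)
P 2-0 [J1]: (7,2,0)
P 0-1 [J1]: (7,3,0)
link7: (8,3,0)
C 5-4 [J2]: (8,3,1)
P 4-2 [J1]: (8,4,1)
link8: (9,4,1)
C 6-8 [J2]: (9,4,2)
R 6-0 [J1]: (9,5,2)
C 7-6 [J2]: (9,5,3)
link9: (10,5,3)
R 3-9 [J1]: (10,6,3)
Grübler: 3·9 − 2·6 − 3 = 12

M = 12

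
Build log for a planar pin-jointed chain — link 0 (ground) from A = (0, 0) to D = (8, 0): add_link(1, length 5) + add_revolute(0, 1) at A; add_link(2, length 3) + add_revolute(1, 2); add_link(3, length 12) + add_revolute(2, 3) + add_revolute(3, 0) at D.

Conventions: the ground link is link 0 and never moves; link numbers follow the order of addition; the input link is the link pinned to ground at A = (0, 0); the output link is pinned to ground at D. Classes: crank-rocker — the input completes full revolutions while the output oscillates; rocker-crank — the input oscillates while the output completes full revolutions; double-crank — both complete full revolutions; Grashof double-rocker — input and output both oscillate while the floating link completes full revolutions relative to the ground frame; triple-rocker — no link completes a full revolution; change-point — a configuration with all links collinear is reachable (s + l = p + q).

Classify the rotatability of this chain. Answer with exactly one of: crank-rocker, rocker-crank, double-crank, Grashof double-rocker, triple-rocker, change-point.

lengths: ground=8, input=5, coupler=3, output=12
sorted: s=3 (shortest), l=12 (longest), p+q=13
s + l = 15 vs p + q = 13
s + l > p + q → non-Grashof → no link fully rotates → triple-rocker

triple-rocker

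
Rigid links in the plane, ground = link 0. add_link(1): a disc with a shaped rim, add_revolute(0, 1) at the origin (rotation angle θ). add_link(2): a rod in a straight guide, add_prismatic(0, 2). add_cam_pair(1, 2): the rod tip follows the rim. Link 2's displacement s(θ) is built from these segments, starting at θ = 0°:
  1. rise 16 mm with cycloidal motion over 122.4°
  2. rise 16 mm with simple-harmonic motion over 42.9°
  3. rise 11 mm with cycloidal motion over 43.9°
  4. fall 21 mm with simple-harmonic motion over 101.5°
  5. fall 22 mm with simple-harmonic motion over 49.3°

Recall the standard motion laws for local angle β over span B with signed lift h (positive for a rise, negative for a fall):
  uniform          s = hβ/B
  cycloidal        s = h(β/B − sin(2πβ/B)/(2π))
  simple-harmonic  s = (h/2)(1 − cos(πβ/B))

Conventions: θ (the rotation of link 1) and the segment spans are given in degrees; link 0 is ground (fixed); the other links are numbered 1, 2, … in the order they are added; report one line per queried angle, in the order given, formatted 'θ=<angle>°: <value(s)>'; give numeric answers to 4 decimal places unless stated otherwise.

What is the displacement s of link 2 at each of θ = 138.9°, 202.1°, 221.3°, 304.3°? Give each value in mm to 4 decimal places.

segment 1 (0° to 122.4°, cycloidal, h = 16) is passed completely: s = 0.0000 + (16) = 16.0000
θ = 138.9° falls in segment 2 (122.4° to 165.3°, simple-harmonic, h = 16): β = 138.9 − 122.4 = 16.5°, B = 42.9°; Δs = 16/2·(1 − cos(π·0.3846)) = 5.1632; s = 16.0000 + 5.1632 = 21.1632
segment 2 (122.4° to 165.3°, simple-harmonic, h = 16) is passed completely: s = 16.0000 + (16) = 32.0000
θ = 202.1° falls in segment 3 (165.3° to 209.2°, cycloidal, h = 11): β = 202.1 − 165.3 = 36.8°, B = 43.9°; Δs = 11·(0.8383 − sin(2π·0.8383)/(2π)) = 10.7092; s = 32.0000 + 10.7092 = 42.7092
segment 3 (165.3° to 209.2°, cycloidal, h = 11) is passed completely: s = 32.0000 + (11) = 43.0000
θ = 221.3° falls in segment 4 (209.2° to 310.7°, simple-harmonic, h = -21): β = 221.3 − 209.2 = 12.1°, B = 101.5°; Δs = -21/2·(1 − cos(π·0.1192)) = -0.7278; s = 43.0000 − 0.7278 = 42.2722
θ = 304.3° falls in segment 4 (209.2° to 310.7°, simple-harmonic, h = -21): β = 304.3 − 209.2 = 95.1°, B = 101.5°; Δs = -21/2·(1 − cos(π·0.9369)) = -20.7947; s = 43.0000 − 20.7947 = 22.2053

θ=138.9°: 21.1632
θ=202.1°: 42.7092
θ=221.3°: 42.2722
θ=304.3°: 22.2053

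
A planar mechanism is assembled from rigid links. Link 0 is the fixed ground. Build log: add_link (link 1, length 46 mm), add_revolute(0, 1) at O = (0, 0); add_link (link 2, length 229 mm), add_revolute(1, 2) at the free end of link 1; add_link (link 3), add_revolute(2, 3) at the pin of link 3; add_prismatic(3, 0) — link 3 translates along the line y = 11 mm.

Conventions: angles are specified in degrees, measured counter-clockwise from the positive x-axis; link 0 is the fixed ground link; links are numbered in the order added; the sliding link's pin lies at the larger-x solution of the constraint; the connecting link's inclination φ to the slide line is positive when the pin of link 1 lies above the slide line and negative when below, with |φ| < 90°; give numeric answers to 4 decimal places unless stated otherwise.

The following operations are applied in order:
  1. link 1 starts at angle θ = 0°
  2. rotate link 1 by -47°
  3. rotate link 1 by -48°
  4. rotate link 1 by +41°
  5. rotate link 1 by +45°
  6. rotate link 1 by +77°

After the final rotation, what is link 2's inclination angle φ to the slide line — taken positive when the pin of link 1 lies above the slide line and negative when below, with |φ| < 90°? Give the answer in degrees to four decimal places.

geometry: r = 46 mm, L = 229 mm, e = 11 mm; θ starts at 0°
rotate link 1 by -47°: θ ← 0° -47° = -47°
rotate link 1 by -48°: θ ← -47° -48° = -95°
rotate link 1 by +41°: θ ← -95° +41° = -54°
rotate link 1 by +45°: θ ← -54° +45° = -9°
rotate link 1 by +77°: θ ← -9° +77° = 68°
h = r sin θ − e = 42.650457 − 11 = 31.650457
sin φ = h / L = 31.650457 / 229 = 0.13821160
φ = arcsin(0.13821160) = 7.944373°

7.9444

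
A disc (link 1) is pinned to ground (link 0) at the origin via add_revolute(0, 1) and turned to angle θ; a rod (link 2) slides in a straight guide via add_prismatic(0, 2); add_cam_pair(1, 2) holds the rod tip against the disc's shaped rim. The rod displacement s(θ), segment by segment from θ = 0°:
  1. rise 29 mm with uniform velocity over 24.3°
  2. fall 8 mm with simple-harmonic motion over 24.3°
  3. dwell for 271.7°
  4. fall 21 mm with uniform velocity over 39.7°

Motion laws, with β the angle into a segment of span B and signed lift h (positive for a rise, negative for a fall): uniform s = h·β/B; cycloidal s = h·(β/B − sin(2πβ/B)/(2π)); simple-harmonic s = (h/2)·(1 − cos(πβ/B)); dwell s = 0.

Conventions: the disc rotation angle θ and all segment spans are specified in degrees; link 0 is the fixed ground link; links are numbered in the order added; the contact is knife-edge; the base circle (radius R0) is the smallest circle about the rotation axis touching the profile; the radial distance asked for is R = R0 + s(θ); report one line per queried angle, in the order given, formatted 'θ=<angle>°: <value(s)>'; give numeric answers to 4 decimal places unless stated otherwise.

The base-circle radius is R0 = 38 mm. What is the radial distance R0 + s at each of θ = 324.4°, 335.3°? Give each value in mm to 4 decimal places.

segment 1 (0° to 24.3°, uniform, h = 29) is passed completely: s = 0.0000 + (29) = 29.0000
segment 2 (24.3° to 48.6°, simple-harmonic, h = -8) is passed completely: s = 29.0000 + (-8) = 21.0000
segment 3 (48.6° to 320.3°, dwell): s unchanged at 21.0000
θ = 324.4° falls in segment 4 (320.3° to 360°, uniform, h = -21): β = 324.4 − 320.3 = 4.1°, B = 39.7°; Δs = -21·4.1/39.7 = -2.1688; s = 21.0000 − 2.1688 = 18.8312
θ = 335.3° falls in segment 4 (320.3° to 360°, uniform, h = -21): β = 335.3 − 320.3 = 15°, B = 39.7°; Δs = -21·15/39.7 = -7.9345; s = 21.0000 − 7.9345 = 13.0655
θ=324.4°: R = R0 + s = 38 + 18.8312 = 56.8312
θ=335.3°: R = R0 + s = 38 + 13.0655 = 51.0655

θ=324.4°: 56.8312
θ=335.3°: 51.0655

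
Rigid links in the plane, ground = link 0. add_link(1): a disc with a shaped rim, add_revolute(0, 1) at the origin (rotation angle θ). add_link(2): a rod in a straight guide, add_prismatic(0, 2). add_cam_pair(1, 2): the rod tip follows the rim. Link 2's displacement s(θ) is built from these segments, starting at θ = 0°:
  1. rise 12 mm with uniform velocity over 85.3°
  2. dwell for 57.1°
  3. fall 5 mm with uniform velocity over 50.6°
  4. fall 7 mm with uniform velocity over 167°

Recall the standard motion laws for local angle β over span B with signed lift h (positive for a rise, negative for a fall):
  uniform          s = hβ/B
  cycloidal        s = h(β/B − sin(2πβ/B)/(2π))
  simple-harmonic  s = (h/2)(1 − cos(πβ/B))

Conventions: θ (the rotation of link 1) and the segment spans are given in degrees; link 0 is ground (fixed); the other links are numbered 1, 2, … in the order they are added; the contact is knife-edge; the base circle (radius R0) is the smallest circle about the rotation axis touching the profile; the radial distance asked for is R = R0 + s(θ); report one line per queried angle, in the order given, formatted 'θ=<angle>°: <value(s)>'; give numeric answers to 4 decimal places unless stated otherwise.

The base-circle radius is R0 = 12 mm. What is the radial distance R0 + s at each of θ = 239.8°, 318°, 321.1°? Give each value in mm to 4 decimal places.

segment 1 (0° to 85.3°, uniform, h = 12) is passed completely: s = 0.0000 + (12) = 12.0000
segment 2 (85.3° to 142.4°, dwell): s unchanged at 12.0000
segment 3 (142.4° to 193°, uniform, h = -5) is passed completely: s = 12.0000 + (-5) = 7.0000
θ = 239.8° falls in segment 4 (193° to 360°, uniform, h = -7): β = 239.8 − 193 = 46.8°, B = 167°; Δs = -7·46.8/167 = -1.9617; s = 7.0000 − 1.9617 = 5.0383
θ = 318° falls in segment 4 (193° to 360°, uniform, h = -7): β = 318 − 193 = 125°, B = 167°; Δs = -7·125/167 = -5.2395; s = 7.0000 − 5.2395 = 1.7605
θ = 321.1° falls in segment 4 (193° to 360°, uniform, h = -7): β = 321.1 − 193 = 128.1°, B = 167°; Δs = -7·128.1/167 = -5.3695; s = 7.0000 − 5.3695 = 1.6305
θ=239.8°: R = R0 + s = 12 + 5.0383 = 17.0383
θ=318°: R = R0 + s = 12 + 1.7605 = 13.7605
θ=321.1°: R = R0 + s = 12 + 1.6305 = 13.6305

θ=239.8°: 17.0383
θ=318°: 13.7605
θ=321.1°: 13.6305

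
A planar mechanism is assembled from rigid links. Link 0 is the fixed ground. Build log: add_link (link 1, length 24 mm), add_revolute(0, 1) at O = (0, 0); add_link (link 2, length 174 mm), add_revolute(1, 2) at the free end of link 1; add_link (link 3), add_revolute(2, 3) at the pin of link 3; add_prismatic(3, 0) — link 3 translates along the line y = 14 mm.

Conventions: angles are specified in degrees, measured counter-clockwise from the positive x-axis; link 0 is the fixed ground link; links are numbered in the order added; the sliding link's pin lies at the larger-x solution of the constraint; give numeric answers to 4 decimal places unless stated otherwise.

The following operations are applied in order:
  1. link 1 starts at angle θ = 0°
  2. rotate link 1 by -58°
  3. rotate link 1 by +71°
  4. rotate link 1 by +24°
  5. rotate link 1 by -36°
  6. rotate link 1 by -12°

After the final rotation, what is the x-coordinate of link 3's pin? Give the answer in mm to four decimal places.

geometry: r = 24 mm, L = 174 mm, e = 14 mm; θ starts at 0°
rotate link 1 by -58°: θ ← 0° -58° = -58°
rotate link 1 by +71°: θ ← -58° +71° = 13°
rotate link 1 by +24°: θ ← 13° +24° = 37°
rotate link 1 by -36°: θ ← 37° -36° = 1°
rotate link 1 by -12°: θ ← 1° -12° = -11°
crank pin P = (r cos θ, r sin θ) = (23.559052, -4.579416)
h = r sin θ − e = -4.579416 − 14 = -18.579416
x = r cos θ + √(L² − h²) = 23.559052 + 173.005218 = 196.564270

196.5643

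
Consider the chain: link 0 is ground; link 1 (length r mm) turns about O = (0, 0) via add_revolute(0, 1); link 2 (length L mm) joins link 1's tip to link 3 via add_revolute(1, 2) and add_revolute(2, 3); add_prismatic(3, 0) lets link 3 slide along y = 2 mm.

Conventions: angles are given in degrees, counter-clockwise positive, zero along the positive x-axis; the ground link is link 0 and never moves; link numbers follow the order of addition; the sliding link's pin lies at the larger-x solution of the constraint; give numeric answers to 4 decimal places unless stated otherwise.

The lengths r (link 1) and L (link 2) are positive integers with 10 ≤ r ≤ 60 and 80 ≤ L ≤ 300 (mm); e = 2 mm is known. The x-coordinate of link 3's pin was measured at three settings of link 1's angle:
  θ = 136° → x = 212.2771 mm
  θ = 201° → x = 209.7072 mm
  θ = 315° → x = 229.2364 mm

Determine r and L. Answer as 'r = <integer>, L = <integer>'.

constraint per measurement: (x − r cos θ)² + (r sin θ − e)² = L²
subtracting the θ₁ and θ₂ equations cancels the r² and L² terms:
r = (x₁² − x₂²) / (2[(x₁cos θ₁ + e sin θ₁) − (x₂cos θ₂ + e sin θ₂)]) = 12.0001 → r = 12
L² = (x₁ − r cos θ₁)² + (r sin θ₁ − e)² = 48841.0084 → L = 221.0000 → L = 221
check at θ₃=315°: x = 229.2364 (printed 229.2364) ✓

r = 12, L = 221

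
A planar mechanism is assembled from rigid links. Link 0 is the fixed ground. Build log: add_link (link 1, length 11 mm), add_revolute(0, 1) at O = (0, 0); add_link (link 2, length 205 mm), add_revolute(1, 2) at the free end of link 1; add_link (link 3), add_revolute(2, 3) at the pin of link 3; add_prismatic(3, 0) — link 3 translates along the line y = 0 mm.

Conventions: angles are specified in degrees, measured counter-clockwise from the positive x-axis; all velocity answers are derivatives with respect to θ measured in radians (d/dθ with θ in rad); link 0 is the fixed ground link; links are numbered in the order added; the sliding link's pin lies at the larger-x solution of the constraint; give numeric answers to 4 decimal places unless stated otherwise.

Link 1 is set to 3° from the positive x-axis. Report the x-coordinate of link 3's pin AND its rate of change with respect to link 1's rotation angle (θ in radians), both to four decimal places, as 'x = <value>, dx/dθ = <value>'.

geometry: r = 11 mm, L = 205 mm, e = 0 mm
crank pin P = (r cos θ, r sin θ) = (10.984925, 0.575696)
h = r sin θ − e = 0.575696 − 0 = 0.575696
x = r cos θ + √(L² − h²) = 10.984925 + 204.999192 = 215.984117
dx/dθ = −r sin θ − h·r cos θ/√(L² − h²) (θ in radians; h = 0.575696) = -0.606544

x = 215.9841, dx/dθ = -0.6065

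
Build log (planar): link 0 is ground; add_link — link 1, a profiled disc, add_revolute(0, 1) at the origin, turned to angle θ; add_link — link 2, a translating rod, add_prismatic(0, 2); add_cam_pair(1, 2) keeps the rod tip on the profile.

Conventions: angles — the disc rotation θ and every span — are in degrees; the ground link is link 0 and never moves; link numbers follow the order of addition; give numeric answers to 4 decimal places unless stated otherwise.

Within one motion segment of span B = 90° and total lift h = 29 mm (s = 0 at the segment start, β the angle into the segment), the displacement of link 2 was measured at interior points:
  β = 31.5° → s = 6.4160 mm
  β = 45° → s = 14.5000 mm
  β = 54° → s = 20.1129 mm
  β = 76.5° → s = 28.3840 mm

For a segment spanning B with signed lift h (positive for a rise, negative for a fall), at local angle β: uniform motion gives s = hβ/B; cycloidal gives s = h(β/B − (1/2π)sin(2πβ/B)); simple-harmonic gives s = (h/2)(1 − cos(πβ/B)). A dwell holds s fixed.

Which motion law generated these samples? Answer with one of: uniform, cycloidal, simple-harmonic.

candidates at β/B = r: uniform s = h·r (linear in β); cycloidal s = h·(r − sin(2πr)/(2π)); simple-harmonic s = (h/2)(1 − cos(πr))
β=31.5°: printed 6.4160 | uniform 10.1500, cycloidal 6.4160, simple-harmonic 7.9171
β=45°: printed 14.5000 | uniform 14.5000, cycloidal 14.5000, simple-harmonic 14.5000
β=54°: printed 20.1129 | uniform 17.4000, cycloidal 20.1129, simple-harmonic 18.9807
β=76.5°: printed 28.3840 | uniform 24.6500, cycloidal 28.3840, simple-harmonic 27.4196
only one law matches every sample → cycloidal

cycloidal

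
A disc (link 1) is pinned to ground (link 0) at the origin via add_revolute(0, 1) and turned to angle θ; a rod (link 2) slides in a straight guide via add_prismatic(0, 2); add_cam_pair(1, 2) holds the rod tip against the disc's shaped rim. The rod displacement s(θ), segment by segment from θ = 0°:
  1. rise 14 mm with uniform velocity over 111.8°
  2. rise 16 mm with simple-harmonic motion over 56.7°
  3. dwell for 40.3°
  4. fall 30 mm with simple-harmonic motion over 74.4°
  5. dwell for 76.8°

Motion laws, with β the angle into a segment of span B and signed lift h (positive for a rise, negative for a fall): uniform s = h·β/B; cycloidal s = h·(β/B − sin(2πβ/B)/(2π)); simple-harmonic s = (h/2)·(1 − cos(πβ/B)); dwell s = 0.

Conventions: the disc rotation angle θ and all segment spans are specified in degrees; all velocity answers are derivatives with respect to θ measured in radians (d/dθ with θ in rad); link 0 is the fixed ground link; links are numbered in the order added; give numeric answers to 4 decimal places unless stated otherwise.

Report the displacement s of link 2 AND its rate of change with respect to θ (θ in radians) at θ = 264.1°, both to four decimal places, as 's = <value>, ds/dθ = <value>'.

segment 1 (0° to 111.8°, uniform, h = 14) is passed completely: s = 0.0000 + (14) = 14.0000
segment 2 (111.8° to 168.5°, simple-harmonic, h = 16) is passed completely: s = 14.0000 + (16) = 30.0000
segment 3 (168.5° to 208.8°, dwell): s unchanged at 30.0000
θ = 264.1° falls in segment 4 (208.8° to 283.2°, simple-harmonic, h = -30): β = 264.1 − 208.8 = 55.3°, B = 74.4°; Δs = -30/2·(1 − cos(π·0.7433)) = -25.3803; s = 30.0000 − 25.3803 = 4.6197
velocity in seg [208.8°–283.2°] (simple-harmonic), θ in radians: β = 55.3° = 0.9652 rad, B = 74.4° = 1.2985 rad; ds/dθ = (πh/(2B)) sin(πβ/B) = (π·(-30)/(2·1.2985)) sin(π·0.7433) = -26.197154 mm/rad

s = 4.6197, ds/dθ = -26.1972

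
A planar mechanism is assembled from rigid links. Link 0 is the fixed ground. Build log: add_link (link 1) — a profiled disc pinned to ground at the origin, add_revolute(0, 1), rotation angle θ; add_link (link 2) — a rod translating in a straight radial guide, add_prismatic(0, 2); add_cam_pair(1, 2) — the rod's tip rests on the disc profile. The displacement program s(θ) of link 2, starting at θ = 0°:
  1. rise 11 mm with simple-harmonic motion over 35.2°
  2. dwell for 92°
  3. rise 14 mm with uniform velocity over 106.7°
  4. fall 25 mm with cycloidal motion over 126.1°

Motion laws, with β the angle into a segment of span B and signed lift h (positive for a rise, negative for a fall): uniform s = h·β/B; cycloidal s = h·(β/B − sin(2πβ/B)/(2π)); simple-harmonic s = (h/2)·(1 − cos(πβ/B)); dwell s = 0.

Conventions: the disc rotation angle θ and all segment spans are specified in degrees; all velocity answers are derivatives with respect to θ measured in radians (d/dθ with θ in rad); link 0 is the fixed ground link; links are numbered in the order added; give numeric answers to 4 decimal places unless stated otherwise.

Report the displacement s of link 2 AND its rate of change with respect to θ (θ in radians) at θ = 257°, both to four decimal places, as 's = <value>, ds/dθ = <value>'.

seg 1 [0°–35.2°] simple-harmonic, h=11: full span → s += 11 → s = 11.0000
seg 2 [35.2°–127.2°] dwell: s stays 11.0000
seg 3 [127.2°–233.9°] uniform, h=14: full span → s += 14 → s = 25.0000
seg 4 [233.9°–360°] cycloidal, h=-25: θ=257° here. β=23.1, B=126.1. -25·(0.1832 − sin(2π·0.1832)/(2π)) = -0.9463 → s = 24.0537
velocity in seg [233.9°–360°] (cycloidal), θ in radians: β = 23.1° = 0.4032 rad, B = 126.1° = 2.2009 rad; ds/dθ = (h/B)(1 − cos(2πβ/B)) = ((-25)/2.2009)(1 − cos(2π·0.1832)) = -6.729517 mm/rad

s = 24.0537, ds/dθ = -6.7295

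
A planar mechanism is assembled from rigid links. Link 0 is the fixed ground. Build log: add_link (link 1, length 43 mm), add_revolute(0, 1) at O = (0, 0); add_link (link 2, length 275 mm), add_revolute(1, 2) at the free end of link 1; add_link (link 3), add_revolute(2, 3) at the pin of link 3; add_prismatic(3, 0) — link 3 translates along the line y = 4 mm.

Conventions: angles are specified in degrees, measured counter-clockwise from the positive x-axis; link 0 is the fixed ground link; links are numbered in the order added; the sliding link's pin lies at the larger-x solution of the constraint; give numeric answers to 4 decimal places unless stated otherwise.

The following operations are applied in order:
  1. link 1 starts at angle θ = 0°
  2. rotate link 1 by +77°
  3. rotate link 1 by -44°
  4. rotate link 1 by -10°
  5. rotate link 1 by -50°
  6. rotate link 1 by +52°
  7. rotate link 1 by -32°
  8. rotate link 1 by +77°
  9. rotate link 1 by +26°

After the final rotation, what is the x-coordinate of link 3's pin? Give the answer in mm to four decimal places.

geometry: r = 43 mm, L = 275 mm, e = 4 mm; θ starts at 0°
rotate link 1 by +77°: θ ← 0° +77° = 77°
rotate link 1 by -44°: θ ← 77° -44° = 33°
rotate link 1 by -10°: θ ← 33° -10° = 23°
rotate link 1 by -50°: θ ← 23° -50° = -27°
rotate link 1 by +52°: θ ← -27° +52° = 25°
rotate link 1 by -32°: θ ← 25° -32° = -7°
rotate link 1 by +77°: θ ← -7° +77° = 70°
rotate link 1 by +26°: θ ← 70° +26° = 96°
crank pin P = (r cos θ, r sin θ) = (-4.494724, 42.764442)
h = r sin θ − e = 42.764442 − 4 = 38.764442
x = r cos θ + √(L² − h²) = -4.494724 + 272.254142 = 267.759419

267.7594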